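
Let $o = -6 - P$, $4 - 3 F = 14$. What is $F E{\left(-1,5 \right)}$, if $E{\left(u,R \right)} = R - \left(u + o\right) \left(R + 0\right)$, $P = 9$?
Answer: $- \frac{850}{3} \approx -283.33$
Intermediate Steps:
$F = - \frac{10}{3}$ ($F = \frac{4}{3} - \frac{14}{3} = - \frac{10}{3} \approx -3.3333$)
$o = -15$ ($o = -6 - 9 = -15$)
$E{\left(u,R \right)} = R - R \left(-15 + u\right)$ ($E{\left(u,R \right)} = R - \left(u - 15\right) \left(R + 0\right) = R - \left(-15 + u\right) R = R - R \left(-15 + u\right)$)
$F E{\left(-1,5 \right)} = - \frac{10 \cdot 5 \left(16 - -1\right)}{3} = - \frac{10 \cdot 5 \left(16 + 1\right)}{3} = - \frac{10 \cdot 5 \cdot 17}{3} = \left(- \frac{10}{3}\right) 85 = - \frac{850}{3}$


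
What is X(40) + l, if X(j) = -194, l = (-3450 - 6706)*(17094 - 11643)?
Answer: -55360550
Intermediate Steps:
l = -55360356 (l = -10156*5451 = -55360356)
X(40) + l = -194 - 55360356 = -55360550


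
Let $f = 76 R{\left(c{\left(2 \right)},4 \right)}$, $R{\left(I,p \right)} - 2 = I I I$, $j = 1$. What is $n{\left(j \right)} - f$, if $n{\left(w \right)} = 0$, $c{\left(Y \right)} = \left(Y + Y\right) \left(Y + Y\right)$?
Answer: $-311448$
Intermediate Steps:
$c{\left(Y \right)} = 4 Y^{2}$ ($c{\left(Y \right)} = 2 Y 2 Y = 4 Y^{2}$)
$R{\left(I,p \right)} = 2 + I^{3}$ ($R{\left(I,p \right)} = 2 + I I I = 2 + I^{2} I = 2 + I^{3}$)
$f = 311448$ ($f = 76 \left(2 + \left(4 \cdot 2^{2}\right)^{3}\right) = 76 \left(2 + \left(4 \cdot 4\right)^{3}\right) = 76 \left(2 + 16^{3}\right) = 76 \left(2 + 4096\right) = 76 \cdot 4098 = 311448$)
$n{\left(j \right)} - f = 0 - 311448 = -311448$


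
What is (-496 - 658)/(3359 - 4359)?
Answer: 577/500 ≈ 1.1540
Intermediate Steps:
(-496 - 658)/(3359 - 4359) = -1154/(-1000) = -1154*(-1/1000) = 577/500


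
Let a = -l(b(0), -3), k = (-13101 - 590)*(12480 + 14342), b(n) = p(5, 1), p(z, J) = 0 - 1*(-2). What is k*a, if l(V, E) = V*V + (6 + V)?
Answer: 4406640024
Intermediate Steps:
p(z, J) = 2 (p(z, J) = 0 + 2 = 2)
b(n) = 2
k = -367220002 (k = -13691*26822 = -367220002)
l(V, E) = 6 + V + V**2 (l(V, E) = V**2 + (6 + V) = 6 + V + V**2)
a = -12 (a = -(6 + 2 + 2**2) = -(6 + 2 + 4) = -1*12 = -12)
k*a = -367220002*(-12) = 4406640024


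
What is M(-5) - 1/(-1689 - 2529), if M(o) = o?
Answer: -21089/4218 ≈ -4.9998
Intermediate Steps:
M(-5) - 1/(-1689 - 2529) = -5 - 1/(-1689 - 2529) = -5 - 1/(-4218) = -5 - 1*(-1/4218) = -5 + 1/4218 = -21089/4218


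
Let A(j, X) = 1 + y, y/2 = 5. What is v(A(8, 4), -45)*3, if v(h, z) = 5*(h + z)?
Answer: -510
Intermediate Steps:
y = 10 (y = 2*5 = 10)
A(j, X) = 11 (A(j, X) = 1 + 10 = 11)
v(h, z) = 5*h + 5*z
v(A(8, 4), -45)*3 = (5*11 + 5*(-45))*3 = (55 - 225)*3 = -170*3 = -510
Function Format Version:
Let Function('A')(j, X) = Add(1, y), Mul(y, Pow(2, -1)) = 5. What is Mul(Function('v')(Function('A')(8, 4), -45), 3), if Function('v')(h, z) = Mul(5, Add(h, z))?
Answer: -510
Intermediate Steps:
y = 10 (y = Mul(2, 5) = 10)
Function('A')(j, X) = 11 (Function('A')(j, X) = Add(1, 10) = 11)
Function('v')(h, z) = Add(Mul(5, h), Mul(5, z))
Mul(Function('v')(Function('A')(8, 4), -45), 3) = Mul(Add(Mul(5, 11), Mul(5, -45)), 3) = Mul(Add(55, -225), 3) = Mul(-170, 3) = -510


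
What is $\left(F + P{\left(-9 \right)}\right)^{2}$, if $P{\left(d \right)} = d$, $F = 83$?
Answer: $5476$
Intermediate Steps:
$\left(F + P{\left(-9 \right)}\right)^{2} = \left(83 - 9\right)^{2} = 74^{2} = 5476$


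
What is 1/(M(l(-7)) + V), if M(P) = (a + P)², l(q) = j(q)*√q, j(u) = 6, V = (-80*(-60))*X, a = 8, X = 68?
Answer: -I/(-326212*I + 96*√7) ≈ 3.0655e-6 - 2.3868e-9*I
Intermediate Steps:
V = 326400 (V = -80*(-60)*68 = 4800*68 = 326400)
l(q) = 6*√q
M(P) = (8 + P)²
1/(M(l(-7)) + V) = 1/((8 + 6*√(-7))² + 326400) = 1/((8 + 6*(I*√7))² + 326400) = 1/((8 + 6*I*√7)² + 326400) = 1/(326400 + (8 + 6*I*√7)²)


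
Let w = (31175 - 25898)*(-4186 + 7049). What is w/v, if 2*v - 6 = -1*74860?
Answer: -15108051/37427 ≈ -403.67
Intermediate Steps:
w = 15108051 (w = 5277*2863 = 15108051)
v = -37427 (v = 3 + (-1*74860)/2 = 3 + (½)*(-74860) = 3 - 37430 = -37427)
w/v = 15108051/(-37427) = 15108051*(-1/37427) = -15108051/37427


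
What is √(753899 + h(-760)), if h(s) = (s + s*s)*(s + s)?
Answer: I*√876042901 ≈ 29598.0*I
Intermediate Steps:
h(s) = 2*s*(s + s²) (h(s) = (s + s²)*(2*s) = 2*s*(s + s²))
√(753899 + h(-760)) = √(753899 + 2*(-760)²*(1 - 760)) = √(753899 + 2*577600*(-759)) = √(753899 - 876796800) = √(-876042901) = I*√876042901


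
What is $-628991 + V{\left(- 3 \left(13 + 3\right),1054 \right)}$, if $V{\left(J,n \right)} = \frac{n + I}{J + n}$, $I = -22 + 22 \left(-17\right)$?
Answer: $- \frac{316382144}{503} \approx -6.2899 \cdot 10^{5}$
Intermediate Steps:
$I = -396$ ($I = -22 - 374 = -396$)
$V{\left(J,n \right)} = \frac{-396 + n}{J + n}$ ($V{\left(J,n \right)} = \frac{n - 396}{J + n} = \frac{-396 + n}{J + n}$)
$-628991 + V{\left(- 3 \left(13 + 3\right),1054 \right)} = -628991 + \frac{-396 + 1054}{- 3 \left(13 + 3\right) + 1054} = -628991 + \frac{1}{\left(-3\right) 16 + 1054} \cdot 658 = -628991 + \frac{1}{-48 + 1054} \cdot 658 = -628991 + \frac{1}{1006} \cdot 658 = -628991 + \frac{329}{503} = - \frac{316382144}{503}$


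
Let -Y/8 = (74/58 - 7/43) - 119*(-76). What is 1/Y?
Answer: -1247/90234048 ≈ -1.3820e-5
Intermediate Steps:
Y = -90234048/1247 (Y = -8*((74/58 - 7/43) - 119*(-76)) = -8*((74*(1/58) - 7*1/43) + 9044) = -8*((37/29 - 7/43) + 9044) = -8*(1388/1247 + 9044) = -8*11279256/1247 = -90234048/1247 ≈ -72361.)
1/Y = 1/(-90234048/1247) = -1247/90234048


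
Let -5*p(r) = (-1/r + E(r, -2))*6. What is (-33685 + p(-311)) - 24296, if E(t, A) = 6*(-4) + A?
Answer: -18022389/311 ≈ -57950.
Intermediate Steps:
E(t, A) = -24 + A
p(r) = 156/5 + 6/(5*r) (p(r) = -(-1/r + (-24 - 2))*6/5 = -(-1/r - 26)*6/5 = -(-26 - 1/r)*6/5 = -(-156 - 6/r)/5 = 156/5 + 6/(5*r))
(-33685 + p(-311)) - 24296 = (-33685 + (6/5)*(1 + 26*(-311))/(-311)) - 24296 = (-33685 + (6/5)*(-1/311)*(1 - 8086)) - 24296 = (-33685 + (6/5)*(-1/311)*(-8085)) - 24296 = (-33685 + 9702/311) - 24296 = -10466333/311 - 24296 = -18022389/311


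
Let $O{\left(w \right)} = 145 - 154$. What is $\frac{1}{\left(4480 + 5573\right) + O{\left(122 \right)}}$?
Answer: $\frac{1}{10044} \approx 9.9562 \cdot 10^{-5}$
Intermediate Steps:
$O{\left(w \right)} = -9$
$\frac{1}{\left(4480 + 5573\right) + O{\left(122 \right)}} = \frac{1}{\left(4480 + 5573\right) - 9} = \frac{1}{10053 - 9} = \frac{1}{10044}$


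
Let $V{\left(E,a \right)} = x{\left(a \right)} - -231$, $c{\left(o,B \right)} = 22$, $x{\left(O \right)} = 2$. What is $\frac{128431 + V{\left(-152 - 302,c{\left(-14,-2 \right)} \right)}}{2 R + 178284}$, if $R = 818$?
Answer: $\frac{16083}{22490} \approx 0.71512$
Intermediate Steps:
$V{\left(E,a \right)} = 233$ ($V{\left(E,a \right)} = 2 - -231 = 2 + 231 = 233$)
$\frac{128431 + V{\left(-152 - 302,c{\left(-14,-2 \right)} \right)}}{2 R + 178284} = \frac{128431 + 233}{2 \cdot 818 + 178284} = \frac{128664}{1636 + 178284} = \frac{128664}{179920} = 128664 \cdot \frac{1}{179920} = \frac{16083}{22490}$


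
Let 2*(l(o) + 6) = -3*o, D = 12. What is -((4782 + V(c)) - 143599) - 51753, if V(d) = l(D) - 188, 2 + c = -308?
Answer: 87276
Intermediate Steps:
c = -310 (c = -2 - 308 = -310)
l(o) = -6 - 3*o/2 (l(o) = -6 + (-3*o)/2 = -6 - 3*o/2)
V(d) = -212 (V(d) = (-6 - 3/2*12) - 188 = (-6 - 18) - 188 = -24 - 188 = -212)
-((4782 + V(c)) - 143599) - 51753 = -((4782 - 212) - 143599) - 51753 = -(4570 - 143599) - 51753 = -1*(-139029) - 51753 = 139029 - 51753 = 87276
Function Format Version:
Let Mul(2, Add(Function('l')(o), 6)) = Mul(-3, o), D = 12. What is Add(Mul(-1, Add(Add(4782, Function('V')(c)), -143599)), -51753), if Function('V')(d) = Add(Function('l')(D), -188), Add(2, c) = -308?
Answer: 87276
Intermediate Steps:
c = -310 (c = Add(-2, -308) = -310)
Function('l')(o) = Add(-6, Mul(Rational(-3, 2), o)) (Function('l')(o) = Add(-6, Mul(Rational(1, 2), Mul(-3, o))) = Add(-6, Mul(Rational(-3, 2), o)))
Function('V')(d) = -212 (Function('V')(d) = Add(Add(-6, Mul(Rational(-3, 2), 12)), -188) = Add(Add(-6, -18), -188) = Add(-24, -188) = -212)
Add(Mul(-1, Add(Add(4782, Function('V')(c)), -143599)), -51753) = Add(Mul(-1, Add(Add(4782, -212), -143599)), -51753) = Add(Mul(-1, Add(4570, -143599)), -51753) = Add(Mul(-1, -139029), -51753) = Add(139029, -51753) = 87276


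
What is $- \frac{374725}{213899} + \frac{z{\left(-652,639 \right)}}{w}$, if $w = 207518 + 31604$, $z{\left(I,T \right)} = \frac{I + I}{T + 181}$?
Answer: $- \frac{9184546489162}{5242665559495} \approx -1.7519$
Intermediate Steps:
$z{\left(I,T \right)} = \frac{2 I}{181 + T}$
$w = 239122$
$- \frac{374725}{213899} + \frac{z{\left(-652,639 \right)}}{w} = - \frac{374725}{213899} + \frac{2 \left(-652\right) \frac{1}{181 + 639}}{239122} = \left(-374725\right) \frac{1}{213899} + 2 \left(-652\right) \frac{1}{820} \cdot \frac{1}{239122} = - \frac{374725}{213899} + 2 \left(-652\right) \frac{1}{820} \cdot \frac{1}{239122} = - \frac{374725}{213899} - \frac{163}{24510005} = - \frac{9184546489162}{5242665559495}$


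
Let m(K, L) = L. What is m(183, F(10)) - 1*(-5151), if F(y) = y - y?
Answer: 5151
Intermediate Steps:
F(y) = 0
m(183, F(10)) - 1*(-5151) = 0 - 1*(-5151) = 0 + 5151 = 5151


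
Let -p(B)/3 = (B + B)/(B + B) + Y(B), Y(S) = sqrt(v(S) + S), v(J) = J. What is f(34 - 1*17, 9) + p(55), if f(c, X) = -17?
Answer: -20 - 3*sqrt(110) ≈ -51.464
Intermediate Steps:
Y(S) = sqrt(2)*sqrt(S) (Y(S) = sqrt(S + S) = sqrt(2*S) = sqrt(2)*sqrt(S))
p(B) = -3 - 3*sqrt(2)*sqrt(B) (p(B) = -3*((B + B)/(B + B) + sqrt(2)*sqrt(B)) = -3*((2*B)/((2*B)) + sqrt(2)*sqrt(B)) = -3*((2*B)*(1/(2*B)) + sqrt(2)*sqrt(B)) = -3*(1 + sqrt(2)*sqrt(B)) = -3 - 3*sqrt(2)*sqrt(B))
f(34 - 1*17, 9) + p(55) = -17 + (-3 - 3*sqrt(2)*sqrt(55)) = -17 + (-3 - 3*sqrt(110)) = -20 - 3*sqrt(110)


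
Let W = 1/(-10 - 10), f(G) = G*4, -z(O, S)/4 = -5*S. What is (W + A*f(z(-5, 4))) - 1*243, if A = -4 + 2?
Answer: -17661/20 ≈ -883.05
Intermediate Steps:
z(O, S) = 20*S (z(O, S) = -(-20)*S = 20*S)
f(G) = 4*G
A = -2
W = -1/20 (W = 1/(-20) = -1/20 ≈ -0.050000)
(W + A*f(z(-5, 4))) - 1*243 = (-1/20 - 8*20*4) - 1*243 = (-1/20 - 8*80) - 243 = (-1/20 - 2*320) - 243 = (-1/20 - 640) - 243 = -12801/20 - 243 = -17661/20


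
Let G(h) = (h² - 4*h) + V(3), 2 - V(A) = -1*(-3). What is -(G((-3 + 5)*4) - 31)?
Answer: 0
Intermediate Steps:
V(A) = -1 (V(A) = 2 - (-1)*(-3) = 2 - 1*3 = 2 - 3 = -1)
G(h) = -1 + h² - 4*h (G(h) = (h² - 4*h) - 1 = -1 + h² - 4*h)
-(G((-3 + 5)*4) - 31) = -((-1 + ((-3 + 5)*4)² - 4*(-3 + 5)*4) - 31) = -((-1 + (2*4)² - 8*4) - 31) = -((-1 + 8² - 4*8) - 31) = -((-1 + 64 - 32) - 31) = -(31 - 31) = -1*0 = 0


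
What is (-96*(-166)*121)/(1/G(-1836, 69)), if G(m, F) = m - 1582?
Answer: -6590779008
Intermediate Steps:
G(m, F) = -1582 + m
(-96*(-166)*121)/(1/G(-1836, 69)) = (-96*(-166)*121)/(1/(-1582 - 1836)) = (15936*121)/(1/(-3418)) = 1928256/(-1/3418) = 1928256*(-3418) = -6590779008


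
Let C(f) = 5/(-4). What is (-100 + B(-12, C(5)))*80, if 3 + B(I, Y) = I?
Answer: -9200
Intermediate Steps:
C(f) = -5/4 (C(f) = 5*(-1/4) = -5/4)
B(I, Y) = -3 + I
(-100 + B(-12, C(5)))*80 = (-100 + (-3 - 12))*80 = (-100 - 15)*80 = -115*80 = -9200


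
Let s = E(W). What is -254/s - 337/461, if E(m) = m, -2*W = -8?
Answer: -59221/922 ≈ -64.231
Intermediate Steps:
W = 4 (W = -½*(-8) = 4)
s = 4
-254/s - 337/461 = -254/4 - 337/461 = -254*¼ - 337*1/461 = -127/2 - 337/461 = -59221/922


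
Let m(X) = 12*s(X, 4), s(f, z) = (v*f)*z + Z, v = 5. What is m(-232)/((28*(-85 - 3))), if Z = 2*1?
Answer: 6957/308 ≈ 22.588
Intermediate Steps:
Z = 2
s(f, z) = 2 + 5*f*z (s(f, z) = (5*f)*z + 2 = 5*f*z + 2 = 2 + 5*f*z)
m(X) = 24 + 240*X (m(X) = 12*(2 + 5*X*4) = 12*(2 + 20*X) = 24 + 240*X)
m(-232)/((28*(-85 - 3))) = (24 + 240*(-232))/((28*(-85 - 3))) = (24 - 55680)/((28*(-88))) = -55656/(-2464) = -55656*(-1/2464) = 6957/308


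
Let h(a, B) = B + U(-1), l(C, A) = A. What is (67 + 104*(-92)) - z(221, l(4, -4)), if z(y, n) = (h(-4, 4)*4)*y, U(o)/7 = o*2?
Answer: -661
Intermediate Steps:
U(o) = 14*o (U(o) = 7*(o*2) = 7*(2*o) = 14*o)
h(a, B) = -14 + B (h(a, B) = B + 14*(-1) = B - 14 = -14 + B)
z(y, n) = -40*y (z(y, n) = ((-14 + 4)*4)*y = (-10*4)*y = -40*y)
(67 + 104*(-92)) - z(221, l(4, -4)) = (67 + 104*(-92)) - (-40)*221 = (67 - 9568) - 1*(-8840) = -9501 + 8840 = -661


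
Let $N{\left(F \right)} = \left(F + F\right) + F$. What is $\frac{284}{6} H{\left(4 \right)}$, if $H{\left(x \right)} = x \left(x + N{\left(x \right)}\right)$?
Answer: $\frac{9088}{3} \approx 3029.3$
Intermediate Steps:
$N{\left(F \right)} = 3 F$ ($N{\left(F \right)} = 2 F + F = 3 F$)
$H{\left(x \right)} = 4 x^{2}$ ($H{\left(x \right)} = x \left(x + 3 x\right) = x 4 x = 4 x^{2}$)
$\frac{284}{6} H{\left(4 \right)} = \frac{284}{6} \cdot 4 \cdot 4^{2} = 284 \cdot \frac{1}{6} \cdot 4 \cdot 16 = \frac{142}{3} \cdot 64 = \frac{9088}{3}$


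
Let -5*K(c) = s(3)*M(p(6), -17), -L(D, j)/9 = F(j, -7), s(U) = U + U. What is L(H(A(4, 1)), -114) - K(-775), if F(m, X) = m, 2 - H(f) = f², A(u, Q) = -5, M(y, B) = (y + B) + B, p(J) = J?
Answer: 4962/5 ≈ 992.40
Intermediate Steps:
M(y, B) = y + 2*B (M(y, B) = (B + y) + B = y + 2*B)
H(f) = 2 - f²
s(U) = 2*U
L(D, j) = -9*j
K(c) = 168/5 (K(c) = -2*3*(6 + 2*(-17))/5 = -6*(6 - 34)/5 = -6*(-28)/5 = -⅕*(-168) = 168/5)
L(H(A(4, 1)), -114) - K(-775) = -9*(-114) - 1*168/5 = 1026 - 168/5 = 4962/5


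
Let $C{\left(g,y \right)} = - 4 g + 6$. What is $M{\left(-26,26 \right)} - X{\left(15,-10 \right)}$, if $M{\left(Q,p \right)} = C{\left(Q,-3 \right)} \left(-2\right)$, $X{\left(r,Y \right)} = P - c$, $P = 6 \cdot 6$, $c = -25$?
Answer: $-281$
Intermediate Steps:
$P = 36$
$C{\left(g,y \right)} = 6 - 4 g$
$X{\left(r,Y \right)} = 61$ ($X{\left(r,Y \right)} = 36 - -25 = 36 + 25 = 61$)
$M{\left(Q,p \right)} = -12 + 8 Q$ ($M{\left(Q,p \right)} = \left(6 - 4 Q\right) \left(-2\right) = -12 + 8 Q$)
$M{\left(-26,26 \right)} - X{\left(15,-10 \right)} = \left(-12 + 8 \left(-26\right)\right) - 61 = \left(-12 - 208\right) - 61 = -220 - 61 = -281$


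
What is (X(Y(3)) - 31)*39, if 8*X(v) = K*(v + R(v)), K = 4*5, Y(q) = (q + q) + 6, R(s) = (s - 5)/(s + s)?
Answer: -169/16 ≈ -10.563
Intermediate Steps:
R(s) = (-5 + s)/(2*s) (R(s) = (-5 + s)/((2*s)) = (-5 + s)*(1/(2*s)) = (-5 + s)/(2*s))
Y(q) = 6 + 2*q (Y(q) = 2*q + 6 = 6 + 2*q)
K = 20
X(v) = 5*v/2 + 5*(-5 + v)/(4*v) (X(v) = (20*(v + (-5 + v)/(2*v)))/8 = (20*v + 10*(-5 + v)/v)/8 = 5*v/2 + 5*(-5 + v)/(4*v))
(X(Y(3)) - 31)*39 = (5*(-5 + (6 + 2*3) + 2*(6 + 2*3)**2)/(4*(6 + 2*3)) - 31)*39 = (5*(-5 + (6 + 6) + 2*(6 + 6)**2)/(4*(6 + 6)) - 31)*39 = ((5/4)*(-5 + 12 + 2*12**2)/12 - 31)*39 = ((5/4)*(1/12)*(-5 + 12 + 2*144) - 31)*39 = ((5/4)*(1/12)*(-5 + 12 + 288) - 31)*39 = ((5/4)*(1/12)*295 - 31)*39 = (1475/48 - 31)*39 = -13/48*39 = -169/16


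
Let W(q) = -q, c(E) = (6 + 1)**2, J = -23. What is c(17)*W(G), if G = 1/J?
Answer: 49/23 ≈ 2.1304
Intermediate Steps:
c(E) = 49 (c(E) = 7**2 = 49)
G = -1/23 (G = 1/(-23) = -1/23 ≈ -0.043478)
c(17)*W(G) = 49*(-1*(-1/23)) = 49*(1/23) = 49/23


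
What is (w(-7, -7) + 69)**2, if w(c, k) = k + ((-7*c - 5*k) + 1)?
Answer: 21609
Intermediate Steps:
w(c, k) = 1 - 7*c - 4*k (w(c, k) = k + (1 - 7*c - 5*k) = 1 - 7*c - 4*k)
(w(-7, -7) + 69)**2 = ((1 - 7*(-7) - 4*(-7)) + 69)**2 = ((1 + 49 + 28) + 69)**2 = (78 + 69)**2 = 147**2 = 21609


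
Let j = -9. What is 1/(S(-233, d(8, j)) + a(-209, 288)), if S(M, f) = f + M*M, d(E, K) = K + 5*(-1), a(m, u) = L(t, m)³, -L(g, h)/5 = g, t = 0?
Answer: 1/54275 ≈ 1.8425e-5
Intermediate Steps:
L(g, h) = -5*g
a(m, u) = 0 (a(m, u) = (-5*0)³ = 0³ = 0)
d(E, K) = -5 + K (d(E, K) = K - 5 = -5 + K)
S(M, f) = f + M²
1/(S(-233, d(8, j)) + a(-209, 288)) = 1/(((-5 - 9) + (-233)²) + 0) = 1/((-14 + 54289) + 0) = 1/(54275 + 0) = 1/54275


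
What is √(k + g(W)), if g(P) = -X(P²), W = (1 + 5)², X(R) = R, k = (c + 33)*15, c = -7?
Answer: I*√906 ≈ 30.1*I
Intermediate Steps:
k = 390 (k = (-7 + 33)*15 = 26*15 = 390)
W = 36 (W = 6² = 36)
g(P) = -P²
√(k + g(W)) = √(390 - 1*36²) = √(390 - 1*1296) = √(390 - 1296) = √(-906) = I*√906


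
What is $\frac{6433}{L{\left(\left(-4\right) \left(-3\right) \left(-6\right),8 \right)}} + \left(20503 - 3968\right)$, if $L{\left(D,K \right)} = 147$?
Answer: $\frac{348154}{21} \approx 16579.0$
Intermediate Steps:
$\frac{6433}{L{\left(\left(-4\right) \left(-3\right) \left(-6\right),8 \right)}} + \left(20503 - 3968\right) = \frac{6433}{147} + \left(20503 - 3968\right) = 6433 \cdot \frac{1}{147} + 16535 = \frac{919}{21} + 16535 = \frac{348154}{21}$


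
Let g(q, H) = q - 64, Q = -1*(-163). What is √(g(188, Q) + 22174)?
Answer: √22298 ≈ 149.33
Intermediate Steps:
Q = 163
g(q, H) = -64 + q
√(g(188, Q) + 22174) = √((-64 + 188) + 22174) = √(124 + 22174) = √22298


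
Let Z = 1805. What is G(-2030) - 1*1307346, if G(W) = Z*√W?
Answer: -1307346 + 1805*I*√2030 ≈ -1.3073e+6 + 81325.0*I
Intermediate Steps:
G(W) = 1805*√W
G(-2030) - 1*1307346 = 1805*√(-2030) - 1*1307346 = 1805*(I*√2030) - 1307346 = 1805*I*√2030 - 1307346 = -1307346 + 1805*I*√2030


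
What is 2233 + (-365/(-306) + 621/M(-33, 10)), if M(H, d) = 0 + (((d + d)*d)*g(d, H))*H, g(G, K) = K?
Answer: 8272332857/3702600 ≈ 2234.2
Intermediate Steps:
M(H, d) = 2*H**2*d**2 (M(H, d) = 0 + (((d + d)*d)*H)*H = 0 + (((2*d)*d)*H)*H = 0 + ((2*d**2)*H)*H = 0 + (2*H*d**2)*H = 0 + 2*H**2*d**2 = 2*H**2*d**2)
2233 + (-365/(-306) + 621/M(-33, 10)) = 2233 + (-365/(-306) + 621/((2*(-33)**2*10**2))) = 2233 + (-365*(-1/306) + 621/((2*1089*100))) = 2233 + (365/306 + 621/217800) = 2233 + (365/306 + 621*(1/217800)) = 2233 + (365/306 + 69/24200) = 2233 + 4427057/3702600 = 8272332857/3702600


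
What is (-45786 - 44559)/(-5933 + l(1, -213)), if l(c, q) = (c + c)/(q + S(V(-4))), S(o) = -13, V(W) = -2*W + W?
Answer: 2041797/134086 ≈ 15.228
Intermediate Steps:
V(W) = -W
l(c, q) = 2*c/(-13 + q) (l(c, q) = (c + c)/(q - 13) = (2*c)/(-13 + q) = 2*c/(-13 + q))
(-45786 - 44559)/(-5933 + l(1, -213)) = (-45786 - 44559)/(-5933 + 2*1/(-13 - 213)) = -90345/(-5933 + 2*1/(-226)) = -90345/(-5933 + 2*1*(-1/226)) = -90345/(-5933 - 1/113) = -90345/(-670430/113) = -90345*(-113/670430) = 2041797/134086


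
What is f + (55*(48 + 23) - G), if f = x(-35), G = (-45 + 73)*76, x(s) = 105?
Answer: 1882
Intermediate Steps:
G = 2128 (G = 28*76 = 2128)
f = 105
f + (55*(48 + 23) - G) = 105 + (55*(48 + 23) - 1*2128) = 105 + (55*71 - 2128) = 105 + (3905 - 2128) = 105 + 1777 = 1882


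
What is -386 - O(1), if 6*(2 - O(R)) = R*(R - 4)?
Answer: -777/2 ≈ -388.50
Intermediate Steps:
O(R) = 2 - R*(-4 + R)/6 (O(R) = 2 - R*(R - 4)/6 = 2 - R*(-4 + R)/6)
-386 - O(1) = -386 - (2 - ⅙*1² + (⅔)*1) = -386 - (2 - ⅙*1 + ⅔) = -386 - (2 - ⅙ + ⅔) = -386 - 1*5/2 = -386 - 5/2 = -777/2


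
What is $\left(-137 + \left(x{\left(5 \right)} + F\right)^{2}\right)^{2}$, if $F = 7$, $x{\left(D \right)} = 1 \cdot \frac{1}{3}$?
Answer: $\frac{561001}{81} \approx 6925.9$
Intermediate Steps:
$x{\left(D \right)} = \frac{1}{3}$ ($x{\left(D \right)} = 1 \cdot \frac{1}{3} = \frac{1}{3}$)
$\left(-137 + \left(x{\left(5 \right)} + F\right)^{2}\right)^{2} = \left(-137 + \left(\frac{1}{3} + 7\right)^{2}\right)^{2} = \left(-137 + \left(\frac{22}{3}\right)^{2}\right)^{2} = \left(-137 + \frac{484}{9}\right)^{2} = \left(- \frac{749}{9}\right)^{2} = \frac{561001}{81}$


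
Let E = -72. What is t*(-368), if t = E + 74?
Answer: -736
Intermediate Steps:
t = 2 (t = -72 + 74 = 2)
t*(-368) = 2*(-368) = -736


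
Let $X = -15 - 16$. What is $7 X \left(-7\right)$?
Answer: $1519$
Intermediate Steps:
$X = -31$ ($X = -15 - 16 = -31$)
$7 X \left(-7\right) = 7 \left(-31\right) \left(-7\right) = \left(-217\right) \left(-7\right) = 1519$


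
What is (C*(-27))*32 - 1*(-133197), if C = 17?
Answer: 118509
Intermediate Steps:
(C*(-27))*32 - 1*(-133197) = (17*(-27))*32 - 1*(-133197) = -459*32 + 133197 = -14688 + 133197 = 118509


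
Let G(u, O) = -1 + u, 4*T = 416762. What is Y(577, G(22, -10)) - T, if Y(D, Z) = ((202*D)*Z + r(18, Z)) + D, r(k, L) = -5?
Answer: 4688031/2 ≈ 2.3440e+6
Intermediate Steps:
T = 208381/2 (T = (¼)*416762 = 208381/2 ≈ 1.0419e+5)
Y(D, Z) = -5 + D + 202*D*Z (Y(D, Z) = ((202*D)*Z - 5) + D = (202*D*Z - 5) + D = (-5 + 202*D*Z) + D = -5 + D + 202*D*Z)
Y(577, G(22, -10)) - T = (-5 + 577 + 202*577*(-1 + 22)) - 1*208381/2 = (-5 + 577 + 202*577*21) - 208381/2 = (-5 + 577 + 2447634) - 208381/2 = 2448206 - 208381/2 = 4688031/2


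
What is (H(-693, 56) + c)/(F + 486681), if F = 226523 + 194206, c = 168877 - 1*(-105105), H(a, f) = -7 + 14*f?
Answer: 274759/907410 ≈ 0.30279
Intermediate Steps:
c = 273982 (c = 168877 + 105105 = 273982)
F = 420729
(H(-693, 56) + c)/(F + 486681) = ((-7 + 14*56) + 273982)/(420729 + 486681) = ((-7 + 784) + 273982)/907410 = (777 + 273982)*(1/907410) = 274759*(1/907410) = 274759/907410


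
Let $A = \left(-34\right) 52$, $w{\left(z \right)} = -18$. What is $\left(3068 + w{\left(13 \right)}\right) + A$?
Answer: $1282$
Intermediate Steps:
$A = -1768$
$\left(3068 + w{\left(13 \right)}\right) + A = \left(3068 - 18\right) - 1768 = 3050 - 1768 = 1282$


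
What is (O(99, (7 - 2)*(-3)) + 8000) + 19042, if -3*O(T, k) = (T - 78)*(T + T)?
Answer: 25656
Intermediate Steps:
O(T, k) = -2*T*(-78 + T)/3 (O(T, k) = -(T - 78)*(T + T)/3 = -(-78 + T)*2*T/3 = -2*T*(-78 + T)/3)
(O(99, (7 - 2)*(-3)) + 8000) + 19042 = ((2/3)*99*(78 - 1*99) + 8000) + 19042 = ((2/3)*99*(78 - 99) + 8000) + 19042 = ((2/3)*99*(-21) + 8000) + 19042 = (-1386 + 8000) + 19042 = 6614 + 19042 = 25656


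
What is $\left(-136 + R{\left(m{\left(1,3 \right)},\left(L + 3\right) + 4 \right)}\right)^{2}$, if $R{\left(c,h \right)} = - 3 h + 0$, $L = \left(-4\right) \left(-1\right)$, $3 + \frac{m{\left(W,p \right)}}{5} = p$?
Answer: $28561$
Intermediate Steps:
$m{\left(W,p \right)} = -15 + 5 p$
$L = 4$
$R{\left(c,h \right)} = - 3 h$
$\left(-136 + R{\left(m{\left(1,3 \right)},\left(L + 3\right) + 4 \right)}\right)^{2} = \left(-136 - 3 \left(\left(4 + 3\right) + 4\right)\right)^{2} = \left(-136 - 3 \left(7 + 4\right)\right)^{2} = \left(-136 - 33\right)^{2} = \left(-169\right)^{2} = 28561$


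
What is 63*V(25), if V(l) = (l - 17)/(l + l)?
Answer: 252/25 ≈ 10.080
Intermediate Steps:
V(l) = (-17 + l)/(2*l) (V(l) = (-17 + l)/((2*l)) = (-17 + l)*(1/(2*l)) = (-17 + l)/(2*l))
63*V(25) = 63*((½)*(-17 + 25)/25) = 63*((½)*(1/25)*8) = 63*(4/25) = 252/25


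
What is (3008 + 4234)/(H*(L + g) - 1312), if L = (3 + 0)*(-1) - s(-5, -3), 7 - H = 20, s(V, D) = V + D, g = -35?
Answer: -3621/461 ≈ -7.8547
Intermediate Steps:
s(V, D) = D + V
H = -13 (H = 7 - 1*20 = 7 - 20 = -13)
L = 5 (L = (3 + 0)*(-1) - (-3 - 5) = 3*(-1) - 1*(-8) = -3 + 8 = 5)
(3008 + 4234)/(H*(L + g) - 1312) = (3008 + 4234)/(-13*(5 - 35) - 1312) = 7242/(-13*(-30) - 1312) = 7242/(390 - 1312) = 7242/(-922) = 7242*(-1/922) = -3621/461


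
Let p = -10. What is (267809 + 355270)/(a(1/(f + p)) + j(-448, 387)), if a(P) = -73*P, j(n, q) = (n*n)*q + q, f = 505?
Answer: 308424105/38448053252 ≈ 0.0080218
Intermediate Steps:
j(n, q) = q + q*n**2 (j(n, q) = n**2*q + q = q*n**2 + q = q + q*n**2)
(267809 + 355270)/(a(1/(f + p)) + j(-448, 387)) = (267809 + 355270)/(-73/(505 - 10) + 387*(1 + (-448)**2)) = 623079/(-73/495 + 387*(1 + 200704)) = 623079/(-73*1/495 + 387*200705) = 623079/(-73/495 + 77672835) = 623079/(38448053252/495) = 623079*(495/38448053252) = 308424105/38448053252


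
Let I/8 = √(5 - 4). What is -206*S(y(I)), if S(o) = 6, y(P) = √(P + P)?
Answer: -1236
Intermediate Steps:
I = 8 (I = 8*√(5 - 4) = 8*√1 = 8*1 = 8)
y(P) = √2*√P (y(P) = √(2*P) = √2*√P)
-206*S(y(I)) = -206*6 = -1236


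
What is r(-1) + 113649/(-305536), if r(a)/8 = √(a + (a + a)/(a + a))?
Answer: -113649/305536 ≈ -0.37197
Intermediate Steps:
r(a) = 8*√(1 + a) (r(a) = 8*√(a + (a + a)/(a + a)) = 8*√(a + (2*a)/((2*a))) = 8*√(a + (2*a)*(1/(2*a))) = 8*√(a + 1) = 8*√(1 + a))
r(-1) + 113649/(-305536) = 8*√(1 - 1) + 113649/(-305536) = 8*√0 + 113649*(-1/305536) = 8*0 - 113649/305536 = 0 - 113649/305536 = -113649/305536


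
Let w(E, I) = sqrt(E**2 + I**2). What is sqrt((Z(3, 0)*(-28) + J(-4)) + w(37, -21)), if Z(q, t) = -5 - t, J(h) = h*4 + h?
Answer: sqrt(120 + sqrt(1810)) ≈ 12.749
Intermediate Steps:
J(h) = 5*h (J(h) = 4*h + h = 5*h)
sqrt((Z(3, 0)*(-28) + J(-4)) + w(37, -21)) = sqrt(((-5 - 1*0)*(-28) + 5*(-4)) + sqrt(37**2 + (-21)**2)) = sqrt(((-5 + 0)*(-28) - 20) + sqrt(1369 + 441)) = sqrt((-5*(-28) - 20) + sqrt(1810)) = sqrt((140 - 20) + sqrt(1810)) = sqrt(120 + sqrt(1810))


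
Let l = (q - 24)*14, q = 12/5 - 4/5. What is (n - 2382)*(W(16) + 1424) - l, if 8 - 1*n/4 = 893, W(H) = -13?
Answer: -41778142/5 ≈ -8.3556e+6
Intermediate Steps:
n = -3540 (n = 32 - 4*893 = 32 - 3572 = -3540)
q = 8/5 (q = 12*(⅕) - 4*⅕ = 12/5 - ⅘ = 8/5 ≈ 1.6000)
l = -1568/5 (l = (8/5 - 24)*14 = -112/5*14 = -1568/5 ≈ -313.60)
(n - 2382)*(W(16) + 1424) - l = (-3540 - 2382)*(-13 + 1424) - 1*(-1568/5) = -5922*1411 + 1568/5 = -8355942 + 1568/5 = -41778142/5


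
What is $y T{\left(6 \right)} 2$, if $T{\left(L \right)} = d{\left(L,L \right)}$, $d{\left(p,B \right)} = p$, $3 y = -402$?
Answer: $-1608$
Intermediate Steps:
$y = -134$ ($y = \frac{1}{3} \left(-402\right) = -134$)
$T{\left(L \right)} = L$
$y T{\left(6 \right)} 2 = - 134 \cdot 6 \cdot 2 = \left(-134\right) 12 = -1608$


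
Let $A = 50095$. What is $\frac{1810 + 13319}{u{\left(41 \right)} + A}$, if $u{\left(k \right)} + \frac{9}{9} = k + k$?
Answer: $\frac{15129}{50176} \approx 0.30152$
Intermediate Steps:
$u{\left(k \right)} = -1 + 2 k$ ($u{\left(k \right)} = -1 + \left(k + k\right) = -1 + 2 k$)
$\frac{1810 + 13319}{u{\left(41 \right)} + A} = \frac{1810 + 13319}{\left(-1 + 2 \cdot 41\right) + 50095} = \frac{15129}{\left(-1 + 82\right) + 50095} = \frac{15129}{81 + 50095} = \frac{15129}{50176}$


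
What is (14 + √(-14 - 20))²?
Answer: (14 + I*√34)² ≈ 162.0 + 163.27*I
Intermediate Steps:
(14 + √(-14 - 20))² = (14 + √(-34))² = (14 + I*√34)²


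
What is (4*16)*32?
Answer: 2048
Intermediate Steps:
(4*16)*32 = 64*32 = 2048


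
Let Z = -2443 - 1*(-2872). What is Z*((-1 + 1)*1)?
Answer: 0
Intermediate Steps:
Z = 429 (Z = -2443 + 2872 = 429)
Z*((-1 + 1)*1) = 429*((-1 + 1)*1) = 429*(0*1) = 429*0 = 0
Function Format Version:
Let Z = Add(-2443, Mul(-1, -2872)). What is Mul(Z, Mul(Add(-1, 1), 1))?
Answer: 0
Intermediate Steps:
Z = 429 (Z = Add(-2443, 2872) = 429)
Mul(Z, Mul(Add(-1, 1), 1)) = Mul(429, Mul(Add(-1, 1), 1)) = Mul(429, Mul(0, 1)) = Mul(429, 0) = 0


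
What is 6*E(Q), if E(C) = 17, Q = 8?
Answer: 102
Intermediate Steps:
6*E(Q) = 6*17 = 102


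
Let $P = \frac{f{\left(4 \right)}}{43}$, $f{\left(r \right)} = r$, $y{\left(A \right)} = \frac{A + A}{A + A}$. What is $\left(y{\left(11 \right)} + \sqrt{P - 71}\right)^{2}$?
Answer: $\frac{\left(43 + i \sqrt{131107}\right)^{2}}{1849} \approx -69.907 + 16.841 i$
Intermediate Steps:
$y{\left(A \right)} = 1$ ($y{\left(A \right)} = \frac{2 A}{2 A} = 2 A \frac{1}{2 A} = 1$)
$P = \frac{4}{43} \approx 0.093023$
$\left(y{\left(11 \right)} + \sqrt{P - 71}\right)^{2} = \left(1 + \sqrt{\frac{4}{43} - 71}\right)^{2} = \left(1 + \sqrt{- \frac{3049}{43}}\right)^{2} = \left(1 + \frac{i \sqrt{131107}}{43}\right)^{2}$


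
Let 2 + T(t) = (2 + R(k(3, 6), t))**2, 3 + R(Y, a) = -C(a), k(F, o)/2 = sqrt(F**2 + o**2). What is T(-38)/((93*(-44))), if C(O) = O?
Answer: -1367/4092 ≈ -0.33407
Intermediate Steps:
k(F, o) = 2*sqrt(F**2 + o**2)
R(Y, a) = -3 - a
T(t) = -2 + (-1 - t)**2 (T(t) = -2 + (2 + (-3 - t))**2 = -2 + (-1 - t)**2)
T(-38)/((93*(-44))) = (-2 + (1 - 38)**2)/((93*(-44))) = (-2 + (-37)**2)/(-4092) = (-2 + 1369)*(-1/4092) = 1367*(-1/4092) = -1367/4092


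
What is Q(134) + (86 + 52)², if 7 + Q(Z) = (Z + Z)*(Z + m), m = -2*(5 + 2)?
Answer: 51197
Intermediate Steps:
m = -14 (m = -2*7 = -14)
Q(Z) = -7 + 2*Z*(-14 + Z) (Q(Z) = -7 + (Z + Z)*(Z - 14) = -7 + (2*Z)*(-14 + Z) = -7 + 2*Z*(-14 + Z))
Q(134) + (86 + 52)² = (-7 - 28*134 + 2*134²) + (86 + 52)² = (-7 - 3752 + 2*17956) + 138² = (-7 - 3752 + 35912) + 19044 = 32153 + 19044 = 51197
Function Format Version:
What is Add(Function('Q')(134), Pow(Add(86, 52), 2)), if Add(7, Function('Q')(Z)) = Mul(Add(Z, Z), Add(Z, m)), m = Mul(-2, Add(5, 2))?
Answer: 51197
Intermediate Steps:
m = -14 (m = Mul(-2, 7) = -14)
Function('Q')(Z) = Add(-7, Mul(2, Z, Add(-14, Z))) (Function('Q')(Z) = Add(-7, Mul(Add(Z, Z), Add(Z, -14))) = Add(-7, Mul(Mul(2, Z), Add(-14, Z))) = Add(-7, Mul(2, Z, Add(-14, Z))))
Add(Function('Q')(134), Pow(Add(86, 52), 2)) = Add(Add(-7, Mul(-28, 134), Mul(2, Pow(134, 2))), Pow(Add(86, 52), 2)) = Add(Add(-7, -3752, Mul(2, 17956)), Pow(138, 2)) = Add(Add(-7, -3752, 35912), 19044) = Add(32153, 19044) = 51197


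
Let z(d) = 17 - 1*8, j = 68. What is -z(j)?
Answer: -9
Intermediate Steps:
z(d) = 9 (z(d) = 17 - 8 = 9)
-z(j) = -1*9 = -9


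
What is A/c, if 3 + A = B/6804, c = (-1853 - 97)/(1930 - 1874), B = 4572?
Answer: 352/5265 ≈ 0.066857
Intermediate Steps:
c = -975/28 (c = -1950/56 = -1950*1/56 = -975/28 ≈ -34.821)
A = -440/189 (A = -3 + 4572/6804 = -3 + 4572*(1/6804) = -3 + 127/189 = -440/189 ≈ -2.3280)
A/c = -440/(189*(-975/28)) = -440/189*(-28/975) = 352/5265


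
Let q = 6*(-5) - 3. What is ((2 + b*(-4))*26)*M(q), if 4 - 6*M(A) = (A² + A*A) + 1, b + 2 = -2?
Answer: -169650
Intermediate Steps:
b = -4 (b = -2 - 2 = -4)
q = -33 (q = -30 - 3 = -33)
M(A) = ½ - A²/3 (M(A) = ⅔ - ((A² + A*A) + 1)/6 = ⅔ - ((A² + A²) + 1)/6 = ⅔ - (2*A² + 1)/6 = ⅔ - (1 + 2*A²)/6 = ⅔ + (-⅙ - A²/3) = ½ - A²/3)
((2 + b*(-4))*26)*M(q) = ((2 - 4*(-4))*26)*(½ - ⅓*(-33)²) = ((2 + 16)*26)*(½ - ⅓*1089) = (18*26)*(½ - 363) = 468*(-725/2) = -169650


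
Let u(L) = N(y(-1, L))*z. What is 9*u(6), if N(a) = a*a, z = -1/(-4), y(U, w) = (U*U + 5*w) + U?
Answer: 2025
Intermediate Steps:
y(U, w) = U + U² + 5*w (y(U, w) = (U² + 5*w) + U = U + U² + 5*w)
z = ¼ (z = -1*(-¼) = ¼ ≈ 0.25000)
N(a) = a²
u(L) = 25*L²/4 (u(L) = (-1 + (-1)² + 5*L)²*(¼) = (-1 + 1 + 5*L)²*(¼) = (5*L)²*(¼) = (25*L²)*(¼) = 25*L²/4)
9*u(6) = 9*((25/4)*6²) = 9*((25/4)*36) = 9*225 = 2025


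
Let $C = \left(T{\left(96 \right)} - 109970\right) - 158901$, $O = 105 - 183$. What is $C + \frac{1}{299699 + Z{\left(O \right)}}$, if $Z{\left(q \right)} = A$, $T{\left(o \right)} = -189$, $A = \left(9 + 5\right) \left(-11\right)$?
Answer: $- \frac{80595577699}{299545} \approx -2.6906 \cdot 10^{5}$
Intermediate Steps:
$A = -154$ ($A = 14 \left(-11\right) = -154$)
$O = -78$
$Z{\left(q \right)} = -154$
$C = -269060$ ($C = \left(-189 - 109970\right) - 158901 = -110159 - 158901 = -269060$)
$C + \frac{1}{299699 + Z{\left(O \right)}} = -269060 + \frac{1}{299699 - 154} = -269060 + \frac{1}{299545} = - \frac{80595577699}{299545}$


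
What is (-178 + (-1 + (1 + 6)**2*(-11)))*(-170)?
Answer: 122060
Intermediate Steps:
(-178 + (-1 + (1 + 6)**2*(-11)))*(-170) = (-178 + (-1 + 7**2*(-11)))*(-170) = (-178 + (-1 + 49*(-11)))*(-170) = (-178 + (-1 - 539))*(-170) = (-178 - 540)*(-170) = -718*(-170) = 122060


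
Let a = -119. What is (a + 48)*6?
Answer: -426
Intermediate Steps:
(a + 48)*6 = (-119 + 48)*6 = -71*6 = -426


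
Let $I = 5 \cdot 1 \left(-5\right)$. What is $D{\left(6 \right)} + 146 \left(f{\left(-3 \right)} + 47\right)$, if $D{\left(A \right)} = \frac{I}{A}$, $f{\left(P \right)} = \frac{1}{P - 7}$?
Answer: $\frac{205297}{30} \approx 6843.2$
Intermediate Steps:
$f{\left(P \right)} = \frac{1}{-7 + P}$
$I = -25$ ($I = 5 \left(-5\right) = -25$)
$D{\left(A \right)} = - \frac{25}{A}$
$D{\left(6 \right)} + 146 \left(f{\left(-3 \right)} + 47\right) = - \frac{25}{6} + 146 \left(\frac{1}{-7 - 3} + 47\right) = \left(-25\right) \frac{1}{6} + 146 \left(\frac{1}{-10} + 47\right) = - \frac{25}{6} + 146 \left(- \frac{1}{10} + 47\right) = - \frac{25}{6} + 146 \cdot \frac{469}{10} = - \frac{25}{6} + \frac{34237}{5} = \frac{205297}{30}$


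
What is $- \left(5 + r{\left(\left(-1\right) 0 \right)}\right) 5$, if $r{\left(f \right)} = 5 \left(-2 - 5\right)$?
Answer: $150$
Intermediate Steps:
$r{\left(f \right)} = -35$ ($r{\left(f \right)} = 5 \left(-7\right) = -35$)
$- \left(5 + r{\left(\left(-1\right) 0 \right)}\right) 5 = - \left(5 - 35\right) 5 = - \left(-30\right) 5 = \left(-1\right) \left(-150\right) = 150$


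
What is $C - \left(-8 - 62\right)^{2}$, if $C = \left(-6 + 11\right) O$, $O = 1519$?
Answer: $2695$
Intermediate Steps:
$C = 7595$ ($C = \left(-6 + 11\right) 1519 = 5 \cdot 1519 = 7595$)
$C - \left(-8 - 62\right)^{2} = 7595 - \left(-8 - 62\right)^{2} = 7595 - \left(-70\right)^{2} = 7595 - 4900 = 2695$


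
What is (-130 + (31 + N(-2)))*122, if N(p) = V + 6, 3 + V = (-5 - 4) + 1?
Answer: -12688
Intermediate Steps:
V = -11 (V = -3 + ((-5 - 4) + 1) = -3 + (-9 + 1) = -3 - 8 = -11)
N(p) = -5 (N(p) = -11 + 6 = -5)
(-130 + (31 + N(-2)))*122 = (-130 + (31 - 5))*122 = (-130 + 26)*122 = -104*122 = -12688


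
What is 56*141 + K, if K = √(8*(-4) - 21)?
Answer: 7896 + I*√53 ≈ 7896.0 + 7.2801*I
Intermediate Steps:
K = I*√53 (K = √(-32 - 21) = √(-53) = I*√53 ≈ 7.2801*I)
56*141 + K = 56*141 + I*√53 = 7896 + I*√53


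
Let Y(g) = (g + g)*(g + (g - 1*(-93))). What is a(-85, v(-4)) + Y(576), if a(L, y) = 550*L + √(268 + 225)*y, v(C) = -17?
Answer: 1387490 - 17*√493 ≈ 1.3871e+6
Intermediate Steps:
Y(g) = 2*g*(93 + 2*g) (Y(g) = (2*g)*(g + (g + 93)) = (2*g)*(g + (93 + g)) = (2*g)*(93 + 2*g) = 2*g*(93 + 2*g))
a(L, y) = 550*L + y*√493 (a(L, y) = 550*L + √493*y = 550*L + y*√493)
a(-85, v(-4)) + Y(576) = (550*(-85) - 17*√493) + 2*576*(93 + 2*576) = (-46750 - 17*√493) + 2*576*(93 + 1152) = (-46750 - 17*√493) + 2*576*1245 = (-46750 - 17*√493) + 1434240 = 1387490 - 17*√493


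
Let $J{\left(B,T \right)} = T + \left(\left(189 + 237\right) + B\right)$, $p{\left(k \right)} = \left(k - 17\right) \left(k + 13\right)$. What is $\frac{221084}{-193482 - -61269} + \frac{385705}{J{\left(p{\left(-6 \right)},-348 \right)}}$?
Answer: $- \frac{51013565137}{10973679} \approx -4648.7$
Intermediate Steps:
$p{\left(k \right)} = \left(-17 + k\right) \left(13 + k\right)$
$J{\left(B,T \right)} = 426 + B + T$ ($J{\left(B,T \right)} = T + \left(426 + B\right) = 426 + B + T$)
$\frac{221084}{-193482 - -61269} + \frac{385705}{J{\left(p{\left(-6 \right)},-348 \right)}} = \frac{221084}{-193482 - -61269} + \frac{385705}{426 - \left(197 - 36\right) - 348} = \frac{221084}{-193482 + 61269} + \frac{385705}{426 + \left(-221 + 36 + 24\right) - 348} = \frac{221084}{-132213} + \frac{385705}{426 - 161 - 348} = 221084 \left(- \frac{1}{132213}\right) + \frac{385705}{-83} = - \frac{221084}{132213} + 385705 \left(- \frac{1}{83}\right) = - \frac{221084}{132213} - \frac{385705}{83} = - \frac{51013565137}{10973679}$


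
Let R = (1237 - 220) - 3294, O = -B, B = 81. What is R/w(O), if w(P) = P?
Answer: 253/9 ≈ 28.111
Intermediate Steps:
O = -81 (O = -1*81 = -81)
R = -2277 (R = 1017 - 3294 = -2277)
R/w(O) = -2277/(-81) = -2277*(-1/81) = 253/9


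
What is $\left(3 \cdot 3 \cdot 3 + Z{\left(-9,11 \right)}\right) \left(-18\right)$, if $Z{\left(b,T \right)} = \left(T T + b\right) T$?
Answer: $-22662$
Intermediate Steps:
$Z{\left(b,T \right)} = T \left(b + T^{2}\right)$ ($Z{\left(b,T \right)} = \left(T^{2} + b\right) T = \left(b + T^{2}\right) T = T \left(b + T^{2}\right)$)
$\left(3 \cdot 3 \cdot 3 + Z{\left(-9,11 \right)}\right) \left(-18\right) = \left(3 \cdot 3 \cdot 3 + 11 \left(-9 + 11^{2}\right)\right) \left(-18\right) = \left(9 \cdot 3 + 11 \left(-9 + 121\right)\right) \left(-18\right) = \left(27 + 11 \cdot 112\right) \left(-18\right) = \left(27 + 1232\right) \left(-18\right) = 1259 \left(-18\right) = -22662$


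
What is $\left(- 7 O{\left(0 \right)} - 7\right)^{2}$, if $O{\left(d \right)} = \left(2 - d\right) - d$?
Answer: $441$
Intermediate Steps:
$O{\left(d \right)} = 2 - 2 d$
$\left(- 7 O{\left(0 \right)} - 7\right)^{2} = \left(- 7 \left(2 - 0\right) - 7\right)^{2} = \left(- 7 \left(2 + 0\right) - 7\right)^{2} = \left(\left(-7\right) 2 - 7\right)^{2} = \left(-14 - 7\right)^{2} = \left(-21\right)^{2} = 441$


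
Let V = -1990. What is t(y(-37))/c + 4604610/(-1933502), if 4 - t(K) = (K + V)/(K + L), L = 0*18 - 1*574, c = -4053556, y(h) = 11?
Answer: -404170022211351/169713288863156 ≈ -2.3815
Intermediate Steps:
L = -574 (L = 0 - 574 = -574)
t(K) = 4 - (-1990 + K)/(-574 + K) (t(K) = 4 - (K - 1990)/(K - 574) = 4 - (-1990 + K)/(-574 + K))
t(y(-37))/c + 4604610/(-1933502) = (3*(-102 + 11)/(-574 + 11))/(-4053556) + 4604610/(-1933502) = (3*(-91)/(-563))*(-1/4053556) + 4604610*(-1/1933502) = (3*(-1/563)*(-91))*(-1/4053556) - 2302305/966751 = (273/563)*(-1/4053556) - 2302305/966751 = -21/175550156 - 2302305/966751 = -404170022211351/169713288863156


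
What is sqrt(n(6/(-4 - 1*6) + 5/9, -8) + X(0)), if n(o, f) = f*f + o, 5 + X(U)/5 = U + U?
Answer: sqrt(8765)/15 ≈ 6.2414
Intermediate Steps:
X(U) = -25 + 10*U (X(U) = -25 + 5*(U + U) = -25 + 5*(2*U) = -25 + 10*U)
n(o, f) = o + f**2 (n(o, f) = f**2 + o = o + f**2)
sqrt(n(6/(-4 - 1*6) + 5/9, -8) + X(0)) = sqrt(((6/(-4 - 1*6) + 5/9) + (-8)**2) + (-25 + 10*0)) = sqrt(((6/(-4 - 6) + 5*(1/9)) + 64) + (-25 + 0)) = sqrt(((6/(-10) + 5/9) + 64) - 25) = sqrt(((6*(-1/10) + 5/9) + 64) - 25) = sqrt(((-3/5 + 5/9) + 64) - 25) = sqrt((-2/45 + 64) - 25) = sqrt(2878/45 - 25) = sqrt(1753/45) = sqrt(8765)/15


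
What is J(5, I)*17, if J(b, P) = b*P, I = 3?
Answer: 255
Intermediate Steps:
J(b, P) = P*b
J(5, I)*17 = (3*5)*17 = 15*17 = 255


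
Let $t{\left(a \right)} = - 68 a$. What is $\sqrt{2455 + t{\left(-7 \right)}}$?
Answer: $\sqrt{2931} \approx 54.139$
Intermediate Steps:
$\sqrt{2455 + t{\left(-7 \right)}} = \sqrt{2455 - -476} = \sqrt{2455 + 476} = \sqrt{2931}$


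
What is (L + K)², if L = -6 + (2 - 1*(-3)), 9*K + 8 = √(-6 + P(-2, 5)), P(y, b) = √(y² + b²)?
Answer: (17 - I*√(6 - √29))²/81 ≈ 3.5603 - 0.32913*I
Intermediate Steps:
P(y, b) = √(b² + y²)
K = -8/9 + √(-6 + √29)/9 (K = -8/9 + √(-6 + √(5² + (-2)²))/9 = -8/9 + √(-6 + √(25 + 4))/9 = -8/9 + √(-6 + √29)/9 ≈ -0.88889 + 0.087124*I)
L = -1 (L = -6 + (2 + 3) = -6 + 5 = -1)
(L + K)² = (-1 + (-8/9 + I*√(6 - √29)/9))² = (-17/9 + I*√(6 - √29)/9)²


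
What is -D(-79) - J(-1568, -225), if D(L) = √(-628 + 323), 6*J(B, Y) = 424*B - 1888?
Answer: 111120 - I*√305 ≈ 1.1112e+5 - 17.464*I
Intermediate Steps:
J(B, Y) = -944/3 + 212*B/3 (J(B, Y) = (424*B - 1888)/6 = (-1888 + 424*B)/6 = -944/3 + 212*B/3)
D(L) = I*√305 (D(L) = √(-305) = I*√305)
-D(-79) - J(-1568, -225) = -I*√305 - (-944/3 + (212/3)*(-1568)) = -I*√305 - (-944/3 - 332416/3) = -I*√305 - 1*(-111120) = -I*√305 + 111120 = 111120 - I*√305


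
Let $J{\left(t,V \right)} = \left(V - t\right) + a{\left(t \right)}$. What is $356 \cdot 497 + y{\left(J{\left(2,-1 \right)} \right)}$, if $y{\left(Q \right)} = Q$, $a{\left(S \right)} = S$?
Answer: $176931$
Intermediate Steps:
$J{\left(t,V \right)} = V$ ($J{\left(t,V \right)} = \left(V - t\right) + t = V$)
$356 \cdot 497 + y{\left(J{\left(2,-1 \right)} \right)} = 356 \cdot 497 - 1 = 176932 - 1 = 176931$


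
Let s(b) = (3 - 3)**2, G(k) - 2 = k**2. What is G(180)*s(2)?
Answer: 0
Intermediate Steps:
G(k) = 2 + k**2
s(b) = 0 (s(b) = 0**2 = 0)
G(180)*s(2) = (2 + 180**2)*0 = (2 + 32400)*0 = 32402*0 = 0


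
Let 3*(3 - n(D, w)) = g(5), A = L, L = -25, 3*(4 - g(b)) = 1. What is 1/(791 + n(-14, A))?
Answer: 9/7135 ≈ 0.0012614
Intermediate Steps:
g(b) = 11/3 (g(b) = 4 - ⅓*1 = 4 - ⅓ = 11/3)
A = -25
n(D, w) = 16/9 (n(D, w) = 3 - ⅓*11/3 = 3 - 11/9 = 16/9)
1/(791 + n(-14, A)) = 1/(791 + 16/9) = 1/(7135/9) = 9/7135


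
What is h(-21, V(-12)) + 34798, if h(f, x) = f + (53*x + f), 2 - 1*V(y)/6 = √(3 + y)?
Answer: 35392 - 954*I ≈ 35392.0 - 954.0*I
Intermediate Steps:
V(y) = 12 - 6*√(3 + y)
h(f, x) = 2*f + 53*x (h(f, x) = f + (f + 53*x) = 2*f + 53*x)
h(-21, V(-12)) + 34798 = (2*(-21) + 53*(12 - 6*√(3 - 12))) + 34798 = (-42 + 53*(12 - 18*I)) + 34798 = (-42 + (636 - 954*I)) + 34798 = (594 - 954*I) + 34798 = 35392 - 954*I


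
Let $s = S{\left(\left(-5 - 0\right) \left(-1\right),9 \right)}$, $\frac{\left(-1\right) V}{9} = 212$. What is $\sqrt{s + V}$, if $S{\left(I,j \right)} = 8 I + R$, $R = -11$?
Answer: $i \sqrt{1879} \approx 43.347 i$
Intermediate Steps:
$V = -1908$ ($V = \left(-9\right) 212 = -1908$)
$S{\left(I,j \right)} = -11 + 8 I$ ($S{\left(I,j \right)} = 8 I - 11 = -11 + 8 I$)
$s = 29$ ($s = -11 + 8 \left(-5 - 0\right) \left(-1\right) = -11 + 8 \left(-5 + \left(-1 + 1\right)\right) \left(-1\right) = -11 + 8 \left(-5 + 0\right) \left(-1\right) = -11 + 8 \left(\left(-5\right) \left(-1\right)\right) = -11 + 8 \cdot 5 = -11 + 40 = 29$)
$\sqrt{s + V} = \sqrt{29 - 1908} = \sqrt{-1879} = i \sqrt{1879}$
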